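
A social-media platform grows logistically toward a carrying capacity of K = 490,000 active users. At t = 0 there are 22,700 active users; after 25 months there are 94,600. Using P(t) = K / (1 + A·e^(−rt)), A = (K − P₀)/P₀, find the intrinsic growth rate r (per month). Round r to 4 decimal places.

A = (490000 − 22700)/22700 = 20.5859
94600 = 490000/(1 + 20.5859·e^(−r·25)) → e^(−25r) = (5.1797 − 1)/20.5859 = 0.203037
r = −ln(0.203037)/25 = 1.59437/25

r ≈ 0.0638 per month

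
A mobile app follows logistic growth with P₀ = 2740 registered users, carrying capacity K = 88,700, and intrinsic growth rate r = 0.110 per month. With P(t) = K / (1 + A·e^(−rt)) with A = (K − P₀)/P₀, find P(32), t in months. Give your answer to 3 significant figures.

≈ 46,000 registered users

A = (88700 − 2740)/2740 = 31.37226
P(32) = 88700 / (1 + 31.37226·e^(−0.11·32)) = 88700 / (1 + 31.37226·0.029599)
= 88700 / 1.9286 ≈ 45991.88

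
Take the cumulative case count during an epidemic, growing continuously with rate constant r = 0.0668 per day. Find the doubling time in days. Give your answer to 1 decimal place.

doubling time ≈ 10.4 days

doubling time = ln(2) / |r| = 0.69315 / 0.0668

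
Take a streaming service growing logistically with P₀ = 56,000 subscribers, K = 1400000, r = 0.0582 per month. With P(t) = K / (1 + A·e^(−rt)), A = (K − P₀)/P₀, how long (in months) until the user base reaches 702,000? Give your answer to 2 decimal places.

t ≈ 54.70 months

A = (1400000 − 56000)/56000 = 24
702000 = 1400000/(1 + 24·e^(−0.0582t)) → 1 + 24·e^(−0.0582t) = 1.9943
e^(−0.0582t) = 0.041429 → t = ln(24.13754)/0.0582 = 3.18377/0.0582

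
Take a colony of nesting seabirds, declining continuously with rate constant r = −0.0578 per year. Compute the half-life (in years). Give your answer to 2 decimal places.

half-life ≈ 11.99 years

half-life = ln(2) / |r| = 0.69315 / 0.0578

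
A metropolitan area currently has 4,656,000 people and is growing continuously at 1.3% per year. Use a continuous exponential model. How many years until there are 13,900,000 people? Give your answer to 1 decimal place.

t ≈ 84.1 years

13900000 = 4656000 · e^(0.013·t)
t = ln(13900000/4656000) / 0.013 = ln(2.9854) / 0.013 = 1.09373 / 0.013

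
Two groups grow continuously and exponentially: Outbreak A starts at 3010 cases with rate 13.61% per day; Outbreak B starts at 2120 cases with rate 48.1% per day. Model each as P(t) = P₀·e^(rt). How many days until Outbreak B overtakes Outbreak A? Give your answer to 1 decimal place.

3010·e^(0.1361t) = 2120·e^(0.481t)
3010/2120 = e^((0.481 − 0.1361)t) → ln(1.41981) = 0.3449·t
t = 0.35052 / 0.3449

t ≈ 1.0 days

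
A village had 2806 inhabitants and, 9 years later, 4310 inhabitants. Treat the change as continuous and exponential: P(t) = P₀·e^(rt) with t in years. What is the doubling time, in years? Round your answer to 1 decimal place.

doubling time ≈ 14.5 years

r = ln(4310/2806) / 9 = ln(1.53599) / 9 ≈ 0.047686 per year
doubling time = ln 2 / |r| = 0.69315 / 0.047686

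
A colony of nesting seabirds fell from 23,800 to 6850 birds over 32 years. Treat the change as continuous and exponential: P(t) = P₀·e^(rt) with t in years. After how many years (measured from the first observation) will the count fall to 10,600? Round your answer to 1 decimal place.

r = ln(6850/23800) / 32 ≈ -0.03892 per year
t = ln(10600/23800) / r = -0.80883 / -0.03892 ≈ 20.782

t ≈ 20.8 years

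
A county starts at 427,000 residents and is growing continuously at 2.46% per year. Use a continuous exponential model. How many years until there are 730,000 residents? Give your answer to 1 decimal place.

t ≈ 21.8 years

730000 = 427000 · e^(0.0246·t)
t = ln(730000/427000) / 0.0246 = ln(1.7096) / 0.0246 = 0.53626 / 0.0246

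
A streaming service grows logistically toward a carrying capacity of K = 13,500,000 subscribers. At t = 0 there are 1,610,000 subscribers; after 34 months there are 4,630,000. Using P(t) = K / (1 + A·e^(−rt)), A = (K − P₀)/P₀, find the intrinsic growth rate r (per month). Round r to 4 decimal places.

r ≈ 0.0397 per month

A = (13500000 − 1610000)/1610000 = 7.38509
4630000 = 13500000/(1 + 7.38509·e^(−r·34)) → e^(−34r) = (2.91577 − 1)/7.38509 = 0.25941
r = −ln(0.25941)/34 = 1.34935/34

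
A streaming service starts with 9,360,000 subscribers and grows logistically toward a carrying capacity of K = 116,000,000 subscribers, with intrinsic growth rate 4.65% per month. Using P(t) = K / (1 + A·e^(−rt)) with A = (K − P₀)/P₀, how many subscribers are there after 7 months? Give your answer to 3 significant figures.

A = (116000000 − 9360000)/9360000 = 11.39316
P(7) = 116000000 / (1 + 11.39316·e^(−0.0465·7)) = 116000000 / (1 + 11.39316·0.722166)
= 116000000 / 9.22776 ≈ 12570769.41

≈ 12,600,000 subscribers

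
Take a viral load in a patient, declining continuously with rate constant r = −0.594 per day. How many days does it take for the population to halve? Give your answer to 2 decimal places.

half-life ≈ 1.17 days

half-life = ln(2) / |r| = 0.69315 / 0.594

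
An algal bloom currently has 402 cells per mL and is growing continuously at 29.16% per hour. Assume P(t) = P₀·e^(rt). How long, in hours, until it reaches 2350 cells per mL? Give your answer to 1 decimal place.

2350 = 402 · e^(0.2916·t)
t = ln(2350/402) / 0.2916 = ln(5.84577) / 0.2916 = 1.76572 / 0.2916

t ≈ 6.1 hours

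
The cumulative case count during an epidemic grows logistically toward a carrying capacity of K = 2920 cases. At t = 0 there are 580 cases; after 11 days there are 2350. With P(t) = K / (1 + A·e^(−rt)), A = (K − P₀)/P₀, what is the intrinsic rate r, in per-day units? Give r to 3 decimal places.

r ≈ 0.256 per day

A = (2920 − 580)/580 = 4.03448
2350 = 2920/(1 + 4.03448·e^(−r·11)) → e^(−11r) = (1.24255 − 1)/4.03448 = 0.06012
r = −ln(0.06012)/11 = 2.81141/11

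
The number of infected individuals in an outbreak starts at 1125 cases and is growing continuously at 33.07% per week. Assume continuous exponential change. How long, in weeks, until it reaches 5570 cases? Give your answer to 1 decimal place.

t ≈ 4.8 weeks

5570 = 1125 · e^(0.3307·t)
t = ln(5570/1125) / 0.3307 = ln(4.95111) / 0.3307 = 1.59961 / 0.3307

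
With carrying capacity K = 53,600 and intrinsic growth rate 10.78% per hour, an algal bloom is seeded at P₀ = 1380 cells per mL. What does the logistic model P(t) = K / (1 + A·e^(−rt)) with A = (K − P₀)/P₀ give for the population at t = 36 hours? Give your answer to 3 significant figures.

≈ 30,100 cells per mL

A = (53600 − 1380)/1380 = 37.84058
P(36) = 53600 / (1 + 37.84058·e^(−0.1078·36)) = 53600 / (1 + 37.84058·0.020634)
= 53600 / 1.78081 ≈ 30098.59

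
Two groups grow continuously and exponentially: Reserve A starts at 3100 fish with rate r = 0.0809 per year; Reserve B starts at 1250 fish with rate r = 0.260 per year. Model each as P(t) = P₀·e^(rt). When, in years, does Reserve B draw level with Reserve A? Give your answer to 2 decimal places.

3100·e^(0.0809t) = 1250·e^(0.26t)
3100/1250 = e^((0.26 − 0.0809)t) → ln(2.48) = 0.1791·t
t = 0.90826 / 0.1791

t ≈ 5.07 years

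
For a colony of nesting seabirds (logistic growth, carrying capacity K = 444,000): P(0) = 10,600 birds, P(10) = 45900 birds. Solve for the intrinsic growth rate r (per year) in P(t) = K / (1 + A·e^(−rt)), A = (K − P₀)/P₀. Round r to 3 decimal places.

r ≈ 0.155 per year

A = (444000 − 10600)/10600 = 40.88679
45900 = 444000/(1 + 40.88679·e^(−r·10)) → e^(−10r) = (9.6732 − 1)/40.88679 = 0.212127
r = −ln(0.212127)/10 = 1.55057/10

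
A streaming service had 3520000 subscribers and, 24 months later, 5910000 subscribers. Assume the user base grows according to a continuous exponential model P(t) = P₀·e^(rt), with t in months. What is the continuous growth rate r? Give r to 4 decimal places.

r ≈ 0.0216 per month

5910000 = 3520000 · e^(r·24)
e^(24r) = 5910000/3520000 = 1.67898
r = ln(1.67898) / 24 = 0.51818 / 24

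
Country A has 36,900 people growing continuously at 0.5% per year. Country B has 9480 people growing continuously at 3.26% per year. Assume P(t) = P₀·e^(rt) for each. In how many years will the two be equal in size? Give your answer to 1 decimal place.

t ≈ 49.2 years

36900·e^(0.005t) = 9480·e^(0.0326t)
36900/9480 = e^((0.0326 − 0.005)t) → ln(3.89241) = 0.0276·t
t = 1.35903 / 0.0276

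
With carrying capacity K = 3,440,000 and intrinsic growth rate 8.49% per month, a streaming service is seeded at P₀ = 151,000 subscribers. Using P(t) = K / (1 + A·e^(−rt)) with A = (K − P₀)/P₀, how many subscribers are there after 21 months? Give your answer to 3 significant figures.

A = (3440000 − 151000)/151000 = 21.78146
P(21) = 3440000 / (1 + 21.78146·e^(−0.0849·21)) = 3440000 / (1 + 21.78146·0.16815)
= 3440000 / 4.66255 ≈ 737794.05

≈ 738,000 subscribers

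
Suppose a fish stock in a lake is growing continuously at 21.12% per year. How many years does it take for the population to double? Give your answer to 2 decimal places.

doubling time = ln(2) / |r| = 0.69315 / 0.2112

doubling time ≈ 3.28 years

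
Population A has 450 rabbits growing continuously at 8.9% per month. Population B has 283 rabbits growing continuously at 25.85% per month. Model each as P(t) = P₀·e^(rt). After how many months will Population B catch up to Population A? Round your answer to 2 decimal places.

450·e^(0.089t) = 283·e^(0.2585t)
450/283 = e^((0.2585 − 0.089)t) → ln(1.59011) = 0.1695·t
t = 0.4638 / 0.1695

t ≈ 2.74 months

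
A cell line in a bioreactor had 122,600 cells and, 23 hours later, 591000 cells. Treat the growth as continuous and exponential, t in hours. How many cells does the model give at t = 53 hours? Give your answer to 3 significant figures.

≈ 4,600,000 cells

r = ln(591000/122600) / 23 ≈ 0.068386 per hour
P(53) = 122600 · e^(0.068386·53) = 122600 · 37.50534 ≈ 4598154.73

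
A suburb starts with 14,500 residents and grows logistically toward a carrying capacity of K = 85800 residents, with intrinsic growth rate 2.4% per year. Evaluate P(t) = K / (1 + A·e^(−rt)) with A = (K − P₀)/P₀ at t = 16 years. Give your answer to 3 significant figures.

≈ 19,700 residents

A = (85800 − 14500)/14500 = 4.91724
P(16) = 85800 / (1 + 4.91724·e^(−0.024·16)) = 85800 / (1 + 4.91724·0.681131)
= 85800 / 4.34929 ≈ 19727.37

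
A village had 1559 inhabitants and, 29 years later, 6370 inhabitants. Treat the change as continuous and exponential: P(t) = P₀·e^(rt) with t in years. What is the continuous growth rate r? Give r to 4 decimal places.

6370 = 1559 · e^(r·29)
e^(29r) = 6370/1559 = 4.08595
r = ln(4.08595) / 29 = 1.40755 / 29

r ≈ 0.0485 per year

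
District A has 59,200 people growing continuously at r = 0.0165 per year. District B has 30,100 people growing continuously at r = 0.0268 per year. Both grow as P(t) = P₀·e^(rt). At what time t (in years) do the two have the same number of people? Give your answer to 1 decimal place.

t ≈ 65.7 years

59200·e^(0.0165t) = 30100·e^(0.0268t)
59200/30100 = e^((0.0268 − 0.0165)t) → ln(1.96678) = 0.0103·t
t = 0.6764 / 0.0103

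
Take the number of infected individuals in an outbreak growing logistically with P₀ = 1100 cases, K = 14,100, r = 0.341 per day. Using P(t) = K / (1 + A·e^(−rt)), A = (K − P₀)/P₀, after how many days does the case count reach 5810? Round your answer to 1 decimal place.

A = (14100 − 1100)/1100 = 11.81818
5810 = 14100/(1 + 11.81818·e^(−0.341t)) → 1 + 11.81818·e^(−0.341t) = 2.42685
e^(−0.341t) = 0.120733 → t = ln(8.28271)/0.341 = 2.11417/0.341

t ≈ 6.2 days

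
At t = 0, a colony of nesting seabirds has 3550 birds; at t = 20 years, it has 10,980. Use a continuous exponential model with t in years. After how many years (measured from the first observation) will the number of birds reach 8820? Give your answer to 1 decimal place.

t ≈ 16.1 years

r = ln(10980/3550) / 20 ≈ 0.056456 per year
t = ln(8820/3550) / r = 0.91007 / 0.056456 ≈ 16.12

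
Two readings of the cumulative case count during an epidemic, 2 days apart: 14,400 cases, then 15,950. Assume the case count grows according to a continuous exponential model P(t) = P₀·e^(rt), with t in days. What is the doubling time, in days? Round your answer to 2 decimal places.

doubling time ≈ 13.56 days

r = ln(15950/14400) / 2 = ln(1.10764) / 2 ≈ 0.051115 per day
doubling time = ln 2 / |r| = 0.69315 / 0.051115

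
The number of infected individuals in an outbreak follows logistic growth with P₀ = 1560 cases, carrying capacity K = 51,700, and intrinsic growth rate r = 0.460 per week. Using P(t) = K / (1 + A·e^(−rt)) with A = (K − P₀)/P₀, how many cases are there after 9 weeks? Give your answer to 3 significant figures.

A = (51700 − 1560)/1560 = 32.14103
P(9) = 51700 / (1 + 32.14103·e^(−0.46·9)) = 51700 / (1 + 32.14103·0.015923)
= 51700 / 1.51178 ≈ 34198.17

≈ 34,200 cases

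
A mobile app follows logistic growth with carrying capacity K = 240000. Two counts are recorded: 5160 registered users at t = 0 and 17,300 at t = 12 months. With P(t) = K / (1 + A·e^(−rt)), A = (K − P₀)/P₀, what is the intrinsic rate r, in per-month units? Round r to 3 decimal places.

r ≈ 0.105 per month

A = (240000 − 5160)/5160 = 45.51163
17300 = 240000/(1 + 45.51163·e^(−r·12)) → e^(−12r) = (13.87283 − 1)/45.51163 = 0.282847
r = −ln(0.282847)/12 = 1.26285/12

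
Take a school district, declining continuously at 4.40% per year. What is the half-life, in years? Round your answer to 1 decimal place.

half-life = ln(2) / |r| = 0.69315 / 0.044

half-life ≈ 15.8 years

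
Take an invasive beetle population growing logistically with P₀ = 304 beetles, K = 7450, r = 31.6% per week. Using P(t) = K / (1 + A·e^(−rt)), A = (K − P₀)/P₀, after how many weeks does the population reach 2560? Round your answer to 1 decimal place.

A = (7450 − 304)/304 = 23.50658
2560 = 7450/(1 + 23.50658·e^(−0.316t)) → 1 + 23.50658·e^(−0.316t) = 2.91016
e^(−0.316t) = 0.08126 → t = ln(12.3061)/0.316 = 2.5101/0.316

t ≈ 7.9 weeks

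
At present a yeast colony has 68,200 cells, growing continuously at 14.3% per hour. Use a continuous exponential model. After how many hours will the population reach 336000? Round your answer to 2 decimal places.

336000 = 68200 · e^(0.143·t)
t = ln(336000/68200) / 0.143 = ln(4.92669) / 0.143 = 1.59467 / 0.143

t ≈ 11.15 hours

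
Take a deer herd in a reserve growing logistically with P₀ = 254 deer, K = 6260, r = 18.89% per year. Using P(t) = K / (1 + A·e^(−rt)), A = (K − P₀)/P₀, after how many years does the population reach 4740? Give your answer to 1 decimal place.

A = (6260 − 254)/254 = 23.64567
4740 = 6260/(1 + 23.64567·e^(−0.1889t)) → 1 + 23.64567·e^(−0.1889t) = 1.32068
e^(−0.1889t) = 0.013562 → t = ln(73.73715)/0.1889 = 4.30051/0.1889

t ≈ 22.8 years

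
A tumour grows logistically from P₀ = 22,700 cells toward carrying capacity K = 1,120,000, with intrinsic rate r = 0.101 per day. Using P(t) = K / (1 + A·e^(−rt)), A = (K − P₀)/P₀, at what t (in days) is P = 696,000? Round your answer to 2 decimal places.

t ≈ 43.31 days

A = (1120000 − 22700)/22700 = 48.33921
696000 = 1120000/(1 + 48.33921·e^(−0.101t)) → 1 + 48.33921·e^(−0.101t) = 1.6092
e^(−0.101t) = 0.012603 → t = ln(79.34926)/0.101 = 4.37386/0.101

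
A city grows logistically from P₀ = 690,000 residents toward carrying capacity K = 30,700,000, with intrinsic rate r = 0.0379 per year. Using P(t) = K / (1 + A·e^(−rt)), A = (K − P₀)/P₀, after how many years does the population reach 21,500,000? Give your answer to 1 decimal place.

A = (30700000 − 690000)/690000 = 43.49275
21500000 = 30700000/(1 + 43.49275·e^(−0.0379t)) → 1 + 43.49275·e^(−0.0379t) = 1.42791
e^(−0.0379t) = 0.009839 → t = ln(101.64067)/0.0379 = 4.62144/0.0379

t ≈ 121.9 years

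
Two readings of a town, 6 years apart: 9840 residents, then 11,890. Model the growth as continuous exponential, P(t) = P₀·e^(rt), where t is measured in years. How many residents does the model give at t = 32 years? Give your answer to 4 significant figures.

r = ln(11890/9840) / 6 ≈ 0.03154 per year
P(32) = 9840 · e^(0.03154·32) = 9840 · 2.74365 ≈ 26997.56

≈ 27,000 residents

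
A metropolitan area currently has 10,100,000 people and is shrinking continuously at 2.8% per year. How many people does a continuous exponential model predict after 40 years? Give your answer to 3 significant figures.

≈ 3,300,000 people

P(40) = 10100000 · e^(-0.028·40) = 10100000 · e^(-1.12)
= 10100000 · 0.32628 ≈ 3295425.93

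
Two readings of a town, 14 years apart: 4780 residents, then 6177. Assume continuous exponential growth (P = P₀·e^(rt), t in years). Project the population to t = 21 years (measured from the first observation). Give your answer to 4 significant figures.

≈ 7,022 residents

r = ln(6177/4780) / 14 ≈ 0.018314 per year
P(21) = 4780 · e^(0.018314·21) = 4780 · 1.46901 ≈ 7021.86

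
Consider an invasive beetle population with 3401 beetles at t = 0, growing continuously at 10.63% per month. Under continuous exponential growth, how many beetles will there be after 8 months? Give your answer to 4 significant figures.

≈ 7,960 beetles

P(8) = 3401 · e^(0.1063·8) = 3401 · e^(0.8504)
= 3401 · 2.34058 ≈ 7960.32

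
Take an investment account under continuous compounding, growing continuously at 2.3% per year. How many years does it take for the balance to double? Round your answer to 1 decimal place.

doubling time = ln(2) / |r| = 0.69315 / 0.023

doubling time ≈ 30.1 years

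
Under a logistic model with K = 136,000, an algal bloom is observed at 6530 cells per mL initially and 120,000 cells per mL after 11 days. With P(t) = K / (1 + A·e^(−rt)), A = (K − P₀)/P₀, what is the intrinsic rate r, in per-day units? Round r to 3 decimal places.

A = (136000 − 6530)/6530 = 19.82695
120000 = 136000/(1 + 19.82695·e^(−r·11)) → e^(−11r) = (1.13333 − 1)/19.82695 = 0.006725
r = −ln(0.006725)/11 = 5.00195/11

r ≈ 0.455 per day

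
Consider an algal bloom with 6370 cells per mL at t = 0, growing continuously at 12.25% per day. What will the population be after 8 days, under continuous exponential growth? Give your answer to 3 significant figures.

≈ 17,000 cells per mL

P(8) = 6370 · e^(0.1225·8) = 6370 · e^(0.98)
= 6370 · 2.66446 ≈ 16972.59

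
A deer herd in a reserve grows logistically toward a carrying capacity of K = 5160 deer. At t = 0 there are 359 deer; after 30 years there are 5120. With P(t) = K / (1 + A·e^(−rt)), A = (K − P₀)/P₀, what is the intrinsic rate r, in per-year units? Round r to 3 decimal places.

r ≈ 0.248 per year

A = (5160 − 359)/359 = 13.37326
5120 = 5160/(1 + 13.37326·e^(−r·30)) → e^(−30r) = (1.00781 − 1)/13.37326 = 0.000584
r = −ln(0.000584)/30 = 7.44529/30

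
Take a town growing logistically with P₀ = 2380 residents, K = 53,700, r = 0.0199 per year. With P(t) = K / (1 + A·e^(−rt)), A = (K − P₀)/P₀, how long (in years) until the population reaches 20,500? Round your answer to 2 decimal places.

A = (53700 − 2380)/2380 = 21.56303
20500 = 53700/(1 + 21.56303·e^(−0.0199t)) → 1 + 21.56303·e^(−0.0199t) = 2.61951
e^(−0.0199t) = 0.075106 → t = ln(13.31452)/0.0199 = 2.58886/0.0199

t ≈ 130.09 years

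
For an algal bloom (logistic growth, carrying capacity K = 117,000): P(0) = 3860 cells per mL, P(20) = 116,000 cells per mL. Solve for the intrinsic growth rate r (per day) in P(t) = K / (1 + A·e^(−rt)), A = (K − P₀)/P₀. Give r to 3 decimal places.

A = (117000 − 3860)/3860 = 29.31088
116000 = 117000/(1 + 29.31088·e^(−r·20)) → e^(−20r) = (1.00862 − 1)/29.31088 = 0.000294
r = −ln(0.000294)/20 = 8.13155/20

r ≈ 0.407 per day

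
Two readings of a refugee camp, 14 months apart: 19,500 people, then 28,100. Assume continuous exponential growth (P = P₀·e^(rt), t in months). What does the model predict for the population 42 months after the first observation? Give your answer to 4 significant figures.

r = ln(28100/19500) / 14 ≈ 0.026097 per month
P(42) = 19500 · e^(0.026097·42) = 19500 · 2.99237 ≈ 58351.19

≈ 58,350 people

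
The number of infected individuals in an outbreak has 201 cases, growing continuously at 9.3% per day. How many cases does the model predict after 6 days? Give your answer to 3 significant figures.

≈ 351 cases

P(6) = 201 · e^(0.093·6) = 201 · e^(0.558)
= 201 · 1.74717 ≈ 351.18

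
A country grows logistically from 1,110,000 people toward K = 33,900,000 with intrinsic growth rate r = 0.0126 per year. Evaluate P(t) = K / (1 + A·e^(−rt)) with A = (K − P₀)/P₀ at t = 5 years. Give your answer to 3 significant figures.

≈ 1,180,000 people

A = (33900000 − 1110000)/1110000 = 29.54054
P(5) = 33900000 / (1 + 29.54054·e^(−0.0126·5)) = 33900000 / (1 + 29.54054·0.938943)
= 33900000 / 28.7369 ≈ 1179668.05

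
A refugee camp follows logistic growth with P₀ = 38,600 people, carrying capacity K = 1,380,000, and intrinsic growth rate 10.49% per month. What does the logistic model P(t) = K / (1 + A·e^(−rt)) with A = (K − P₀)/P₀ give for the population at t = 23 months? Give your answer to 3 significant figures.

A = (1380000 − 38600)/38600 = 34.7513
P(23) = 1380000 / (1 + 34.7513·e^(−0.1049·23)) = 1380000 / (1 + 34.7513·0.089573)
= 1380000 / 4.11278 ≈ 335539.3

≈ 336,000 people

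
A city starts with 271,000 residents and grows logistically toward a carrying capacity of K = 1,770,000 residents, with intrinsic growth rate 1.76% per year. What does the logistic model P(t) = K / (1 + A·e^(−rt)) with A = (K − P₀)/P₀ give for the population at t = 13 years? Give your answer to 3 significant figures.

A = (1770000 − 271000)/271000 = 5.53137
P(13) = 1770000 / (1 + 5.53137·e^(−0.0176·13)) = 1770000 / (1 + 5.53137·0.795488)
= 1770000 / 5.40013 ≈ 327769.73

≈ 328,000 residents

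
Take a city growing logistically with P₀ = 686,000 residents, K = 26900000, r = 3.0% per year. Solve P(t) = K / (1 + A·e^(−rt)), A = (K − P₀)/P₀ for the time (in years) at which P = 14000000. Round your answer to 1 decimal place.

A = (26900000 − 686000)/686000 = 38.21283
14000000 = 26900000/(1 + 38.21283·e^(−0.03t)) → 1 + 38.21283·e^(−0.03t) = 1.92143
e^(−0.03t) = 0.024113 → t = ln(41.47129)/0.03 = 3.725/0.03

t ≈ 124.2 years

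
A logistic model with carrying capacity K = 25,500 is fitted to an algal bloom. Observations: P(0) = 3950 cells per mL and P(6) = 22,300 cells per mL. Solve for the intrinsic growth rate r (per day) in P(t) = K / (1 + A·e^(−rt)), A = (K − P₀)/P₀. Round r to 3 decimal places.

r ≈ 0.606 per day

A = (25500 − 3950)/3950 = 5.4557
22300 = 25500/(1 + 5.4557·e^(−r·6)) → e^(−6r) = (1.1435 − 1)/5.4557 = 0.026302
r = −ln(0.026302)/6 = 3.6381/6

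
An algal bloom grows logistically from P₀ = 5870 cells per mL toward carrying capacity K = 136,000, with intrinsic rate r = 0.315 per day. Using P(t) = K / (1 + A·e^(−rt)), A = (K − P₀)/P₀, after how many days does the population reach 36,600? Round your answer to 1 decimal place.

A = (136000 − 5870)/5870 = 22.16865
36600 = 136000/(1 + 22.16865·e^(−0.315t)) → 1 + 22.16865·e^(−0.315t) = 3.71585
e^(−0.315t) = 0.122508 → t = ln(8.1627)/0.315 = 2.09958/0.315

t ≈ 6.7 days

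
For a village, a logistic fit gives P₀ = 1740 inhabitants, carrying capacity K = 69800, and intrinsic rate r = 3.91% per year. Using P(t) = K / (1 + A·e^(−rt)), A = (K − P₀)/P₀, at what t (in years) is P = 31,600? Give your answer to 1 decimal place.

A = (69800 − 1740)/1740 = 39.11494
31600 = 69800/(1 + 39.11494·e^(−0.0391t)) → 1 + 39.11494·e^(−0.0391t) = 2.20886
e^(−0.0391t) = 0.030905 → t = ln(32.35686)/0.0391 = 3.47683/0.0391

t ≈ 88.9 years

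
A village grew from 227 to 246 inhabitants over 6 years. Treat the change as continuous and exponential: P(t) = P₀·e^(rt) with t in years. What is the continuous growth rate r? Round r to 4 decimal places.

246 = 227 · e^(r·6)
e^(6r) = 246/227 = 1.0837
r = ln(1.0837) / 6 = 0.08038 / 6

r ≈ 0.0134 per year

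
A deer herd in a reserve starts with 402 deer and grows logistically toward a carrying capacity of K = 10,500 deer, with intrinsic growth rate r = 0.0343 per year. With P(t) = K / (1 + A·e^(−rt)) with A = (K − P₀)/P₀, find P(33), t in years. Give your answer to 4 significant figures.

≈ 1,154 deer

A = (10500 − 402)/402 = 25.1194
P(33) = 10500 / (1 + 25.1194·e^(−0.0343·33)) = 10500 / (1 + 25.1194·0.32242)
= 10500 / 9.099 ≈ 1153.97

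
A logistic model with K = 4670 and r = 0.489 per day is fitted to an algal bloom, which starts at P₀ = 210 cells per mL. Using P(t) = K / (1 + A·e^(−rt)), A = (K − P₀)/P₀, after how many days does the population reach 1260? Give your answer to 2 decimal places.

t ≈ 4.21 days

A = (4670 − 210)/210 = 21.2381
1260 = 4670/(1 + 21.2381·e^(−0.489t)) → 1 + 21.2381·e^(−0.489t) = 3.70635
e^(−0.489t) = 0.127429 → t = ln(7.84751)/0.489 = 2.0602/0.489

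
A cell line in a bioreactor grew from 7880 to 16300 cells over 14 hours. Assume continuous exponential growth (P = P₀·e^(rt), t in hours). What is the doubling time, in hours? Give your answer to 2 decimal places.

doubling time ≈ 13.35 hours

r = ln(16300/7880) / 14 = ln(2.06853) / 14 ≈ 0.051917 per hour
doubling time = ln 2 / |r| = 0.69315 / 0.051917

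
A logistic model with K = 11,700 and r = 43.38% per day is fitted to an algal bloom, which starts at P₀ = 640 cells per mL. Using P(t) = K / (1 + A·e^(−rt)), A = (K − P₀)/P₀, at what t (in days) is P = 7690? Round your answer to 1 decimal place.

t ≈ 8.1 days

A = (11700 − 640)/640 = 17.28125
7690 = 11700/(1 + 17.28125·e^(−0.4338t)) → 1 + 17.28125·e^(−0.4338t) = 1.52146
e^(−0.4338t) = 0.030175 → t = ln(33.14035)/0.4338 = 3.50075/0.4338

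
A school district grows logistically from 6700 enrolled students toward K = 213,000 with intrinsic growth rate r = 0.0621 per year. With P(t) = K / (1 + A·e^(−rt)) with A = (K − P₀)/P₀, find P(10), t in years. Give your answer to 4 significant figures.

A = (213000 − 6700)/6700 = 30.79104
P(10) = 213000 / (1 + 30.79104·e^(−0.0621·10)) = 213000 / (1 + 30.79104·0.537407)
= 213000 / 17.54732 ≈ 12138.61

≈ 12,140 enrolled students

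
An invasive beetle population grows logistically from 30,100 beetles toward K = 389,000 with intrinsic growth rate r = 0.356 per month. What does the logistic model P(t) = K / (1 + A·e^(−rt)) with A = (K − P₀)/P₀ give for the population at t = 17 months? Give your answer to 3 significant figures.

A = (389000 − 30100)/30100 = 11.92359
P(17) = 389000 / (1 + 11.92359·e^(−0.356·17)) = 389000 / (1 + 11.92359·0.002353)
= 389000 / 1.02806 ≈ 378383.32

≈ 378,000 beetles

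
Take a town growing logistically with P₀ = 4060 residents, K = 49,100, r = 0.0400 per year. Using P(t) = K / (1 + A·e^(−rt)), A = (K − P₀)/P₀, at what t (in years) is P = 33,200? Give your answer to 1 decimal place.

A = (49100 − 4060)/4060 = 11.0936
33200 = 49100/(1 + 11.0936·e^(−0.04t)) → 1 + 11.0936·e^(−0.04t) = 1.47892
e^(−0.04t) = 0.04317 → t = ln(23.16399)/0.04 = 3.1426/0.04

t ≈ 78.6 years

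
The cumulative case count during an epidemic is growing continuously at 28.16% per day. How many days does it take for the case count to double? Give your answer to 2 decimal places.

doubling time = ln(2) / |r| = 0.69315 / 0.2816

doubling time ≈ 2.46 days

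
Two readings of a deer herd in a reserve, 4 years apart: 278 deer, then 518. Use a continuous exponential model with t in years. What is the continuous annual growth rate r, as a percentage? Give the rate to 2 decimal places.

518 = 278 · e^(r·4)
e^(4r) = 518/278 = 1.86331
r = ln(1.86331) / 4 = 0.62235 / 4

r ≈ 15.56% per year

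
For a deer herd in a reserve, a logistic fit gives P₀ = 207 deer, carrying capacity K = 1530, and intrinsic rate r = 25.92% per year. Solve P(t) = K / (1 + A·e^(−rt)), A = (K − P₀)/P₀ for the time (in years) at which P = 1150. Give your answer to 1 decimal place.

t ≈ 11.4 years

A = (1530 − 207)/207 = 6.3913
1150 = 1530/(1 + 6.3913·e^(−0.2592t)) → 1 + 6.3913·e^(−0.2592t) = 1.33043
e^(−0.2592t) = 0.051701 → t = ln(19.34211)/0.2592 = 2.96228/0.2592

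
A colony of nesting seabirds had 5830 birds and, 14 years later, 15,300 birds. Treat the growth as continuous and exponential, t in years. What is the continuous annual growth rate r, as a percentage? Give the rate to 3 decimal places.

15300 = 5830 · e^(r·14)
e^(14r) = 15300/5830 = 2.62436
r = ln(2.62436) / 14 = 0.96484 / 14

r ≈ 6.892% per year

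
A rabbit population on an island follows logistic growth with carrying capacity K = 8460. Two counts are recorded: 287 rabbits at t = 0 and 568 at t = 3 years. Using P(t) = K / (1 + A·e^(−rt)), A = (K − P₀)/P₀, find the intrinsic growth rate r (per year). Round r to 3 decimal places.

A = (8460 − 287)/287 = 28.47735
568 = 8460/(1 + 28.47735·e^(−r·3)) → e^(−3r) = (14.89437 − 1)/28.47735 = 0.487909
r = −ln(0.487909)/3 = 0.71763/3

r ≈ 0.239 per year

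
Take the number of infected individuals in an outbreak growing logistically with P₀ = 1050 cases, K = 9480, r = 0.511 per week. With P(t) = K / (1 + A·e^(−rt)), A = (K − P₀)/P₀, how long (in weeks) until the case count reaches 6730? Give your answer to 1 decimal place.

A = (9480 − 1050)/1050 = 8.02857
6730 = 9480/(1 + 8.02857·e^(−0.511t)) → 1 + 8.02857·e^(−0.511t) = 1.40862
e^(−0.511t) = 0.050895 → t = ln(19.6481)/0.511 = 2.97798/0.511

t ≈ 5.8 weeks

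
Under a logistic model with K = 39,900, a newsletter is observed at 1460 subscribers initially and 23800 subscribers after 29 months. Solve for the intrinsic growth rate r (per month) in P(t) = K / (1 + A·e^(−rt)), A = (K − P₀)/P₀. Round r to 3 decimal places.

r ≈ 0.126 per month

A = (39900 − 1460)/1460 = 26.32877
23800 = 39900/(1 + 26.32877·e^(−r·29)) → e^(−29r) = (1.67647 − 1)/26.32877 = 0.025693
r = −ln(0.025693)/29 = 3.66153/29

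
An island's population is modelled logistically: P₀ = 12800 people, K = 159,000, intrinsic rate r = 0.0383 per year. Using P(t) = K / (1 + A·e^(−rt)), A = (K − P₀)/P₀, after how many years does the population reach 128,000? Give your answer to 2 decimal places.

A = (159000 − 12800)/12800 = 11.42188
128000 = 159000/(1 + 11.42188·e^(−0.0383t)) → 1 + 11.42188·e^(−0.0383t) = 1.24219
e^(−0.0383t) = 0.021204 → t = ln(47.16129)/0.0383 = 3.85357/0.0383

t ≈ 100.62 years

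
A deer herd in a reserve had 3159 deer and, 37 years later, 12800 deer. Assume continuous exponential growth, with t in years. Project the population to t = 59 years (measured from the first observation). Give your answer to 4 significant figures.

r = ln(12800/3159) / 37 ≈ 0.037816 per year
P(59) = 3159 · e^(0.037816·59) = 3159 · 9.31048 ≈ 29411.79

≈ 29,410 deer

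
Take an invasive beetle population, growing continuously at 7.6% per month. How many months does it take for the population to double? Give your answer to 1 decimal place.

doubling time ≈ 9.1 months

doubling time = ln(2) / |r| = 0.69315 / 0.076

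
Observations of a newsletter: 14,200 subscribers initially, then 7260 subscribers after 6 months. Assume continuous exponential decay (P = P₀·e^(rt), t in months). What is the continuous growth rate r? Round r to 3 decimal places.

7260 = 14200 · e^(r·6)
e^(6r) = 7260/14200 = 0.51127
r = ln(0.51127) / 6 = -0.67086 / 6

r ≈ -0.112 per month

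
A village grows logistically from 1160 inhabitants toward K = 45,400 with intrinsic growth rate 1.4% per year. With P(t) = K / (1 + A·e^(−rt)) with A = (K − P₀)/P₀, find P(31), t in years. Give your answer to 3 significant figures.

A = (45400 − 1160)/1160 = 38.13793
P(31) = 45400 / (1 + 38.13793·e^(−0.014·31)) = 45400 / (1 + 38.13793·0.647912)
= 45400 / 25.71003 ≈ 1765.85

≈ 1,770 inhabitants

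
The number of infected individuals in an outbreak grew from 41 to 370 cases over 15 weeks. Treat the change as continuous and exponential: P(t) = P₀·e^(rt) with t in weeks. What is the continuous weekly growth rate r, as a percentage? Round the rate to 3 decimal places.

r ≈ 14.666% per week

370 = 41 · e^(r·15)
e^(15r) = 370/41 = 9.02439
r = ln(9.02439) / 15 = 2.19993 / 15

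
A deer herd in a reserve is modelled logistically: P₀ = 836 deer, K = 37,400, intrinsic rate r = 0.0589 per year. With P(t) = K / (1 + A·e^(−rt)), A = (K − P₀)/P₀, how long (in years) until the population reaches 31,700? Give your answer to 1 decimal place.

t ≈ 93.3 years

A = (37400 − 836)/836 = 43.73684
31700 = 37400/(1 + 43.73684·e^(−0.0589t)) → 1 + 43.73684·e^(−0.0589t) = 1.17981
e^(−0.0589t) = 0.004111 → t = ln(243.23823)/0.0589 = 5.49404/0.0589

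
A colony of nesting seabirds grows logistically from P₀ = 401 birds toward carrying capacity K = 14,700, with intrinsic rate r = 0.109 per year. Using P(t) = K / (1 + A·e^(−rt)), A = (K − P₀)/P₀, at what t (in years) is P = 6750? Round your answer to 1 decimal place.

A = (14700 − 401)/401 = 35.65835
6750 = 14700/(1 + 35.65835·e^(−0.109t)) → 1 + 35.65835·e^(−0.109t) = 2.17778
e^(−0.109t) = 0.03303 → t = ln(30.27596)/0.109 = 3.41035/0.109

t ≈ 31.3 years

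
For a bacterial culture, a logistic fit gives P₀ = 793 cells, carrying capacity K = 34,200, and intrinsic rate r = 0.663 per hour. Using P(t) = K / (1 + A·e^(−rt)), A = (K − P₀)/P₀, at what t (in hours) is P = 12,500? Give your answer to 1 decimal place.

t ≈ 4.8 hours

A = (34200 − 793)/793 = 42.12736
12500 = 34200/(1 + 42.12736·e^(−0.663t)) → 1 + 42.12736·e^(−0.663t) = 2.736
e^(−0.663t) = 0.041208 → t = ln(24.26691)/0.663 = 3.18911/0.663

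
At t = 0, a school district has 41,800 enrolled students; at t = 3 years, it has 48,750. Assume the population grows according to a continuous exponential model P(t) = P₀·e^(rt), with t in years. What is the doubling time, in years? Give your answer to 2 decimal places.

r = ln(48750/41800) / 3 = ln(1.16627) / 3 ≈ 0.05127 per year
doubling time = ln 2 / |r| = 0.69315 / 0.05127

doubling time ≈ 13.52 years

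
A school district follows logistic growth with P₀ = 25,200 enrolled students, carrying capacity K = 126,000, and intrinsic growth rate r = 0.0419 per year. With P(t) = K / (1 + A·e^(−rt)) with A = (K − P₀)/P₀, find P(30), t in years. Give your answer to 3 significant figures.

≈ 58,900 enrolled students

A = (126000 − 25200)/25200 = 4
P(30) = 126000 / (1 + 4·e^(−0.0419·30)) = 126000 / (1 + 4·0.284506)
= 126000 / 2.13803 ≈ 58932.89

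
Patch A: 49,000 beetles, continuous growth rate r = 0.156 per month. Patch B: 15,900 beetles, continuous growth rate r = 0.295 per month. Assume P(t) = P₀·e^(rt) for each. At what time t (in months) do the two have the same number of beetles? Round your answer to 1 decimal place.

49000·e^(0.156t) = 15900·e^(0.295t)
49000/15900 = e^((0.295 − 0.156)t) → ln(3.08176) = 0.139·t
t = 1.1255 / 0.139

t ≈ 8.1 months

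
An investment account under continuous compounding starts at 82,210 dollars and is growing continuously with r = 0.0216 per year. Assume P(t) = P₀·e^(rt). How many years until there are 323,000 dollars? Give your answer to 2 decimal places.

323000 = 82210 · e^(0.0216·t)
t = ln(323000/82210) / 0.0216 = ln(3.92896) / 0.0216 = 1.36838 / 0.0216

t ≈ 63.35 years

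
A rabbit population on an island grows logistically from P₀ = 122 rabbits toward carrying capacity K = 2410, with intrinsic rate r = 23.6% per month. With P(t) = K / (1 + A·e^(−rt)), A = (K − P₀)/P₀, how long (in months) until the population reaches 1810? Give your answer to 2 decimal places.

t ≈ 17.10 months

A = (2410 − 122)/122 = 18.7541
1810 = 2410/(1 + 18.7541·e^(−0.236t)) → 1 + 18.7541·e^(−0.236t) = 1.33149
e^(−0.236t) = 0.017676 → t = ln(56.57486)/0.236 = 4.03556/0.236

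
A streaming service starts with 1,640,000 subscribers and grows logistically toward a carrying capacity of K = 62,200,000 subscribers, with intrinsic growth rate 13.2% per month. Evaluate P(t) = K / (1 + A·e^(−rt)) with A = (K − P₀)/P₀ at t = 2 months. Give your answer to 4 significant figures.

≈ 2,119,000 subscribers

A = (62200000 − 1640000)/1640000 = 36.92683
P(2) = 62200000 / (1 + 36.92683·e^(−0.132·2)) = 62200000 / (1 + 36.92683·0.767974)
= 62200000 / 29.35883 ≈ 2118613.2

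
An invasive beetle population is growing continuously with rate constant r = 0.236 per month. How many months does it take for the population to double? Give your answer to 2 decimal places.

doubling time = ln(2) / |r| = 0.69315 / 0.236

doubling time ≈ 2.94 months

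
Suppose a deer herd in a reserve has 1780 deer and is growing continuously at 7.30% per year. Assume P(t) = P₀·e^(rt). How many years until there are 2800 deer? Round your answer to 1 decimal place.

2800 = 1780 · e^(0.073·t)
t = ln(2800/1780) / 0.073 = ln(1.57303) / 0.073 = 0.45301 / 0.073

t ≈ 6.2 years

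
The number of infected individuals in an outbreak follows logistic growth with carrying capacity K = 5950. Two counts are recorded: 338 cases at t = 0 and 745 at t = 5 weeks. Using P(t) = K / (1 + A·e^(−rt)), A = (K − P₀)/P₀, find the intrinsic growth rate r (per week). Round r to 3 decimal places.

r ≈ 0.173 per week

A = (5950 − 338)/338 = 16.60355
745 = 5950/(1 + 16.60355·e^(−r·5)) → e^(−5r) = (7.98658 − 1)/16.60355 = 0.420788
r = −ln(0.420788)/5 = 0.86563/5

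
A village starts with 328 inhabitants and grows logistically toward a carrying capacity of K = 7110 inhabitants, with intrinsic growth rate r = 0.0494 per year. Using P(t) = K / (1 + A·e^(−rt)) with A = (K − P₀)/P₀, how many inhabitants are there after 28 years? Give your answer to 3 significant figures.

A = (7110 − 328)/328 = 20.67683
P(28) = 7110 / (1 + 20.67683·e^(−0.0494·28)) = 7110 / (1 + 20.67683·0.250775)
= 7110 / 6.18523 ≈ 1149.51

≈ 1,150 inhabitants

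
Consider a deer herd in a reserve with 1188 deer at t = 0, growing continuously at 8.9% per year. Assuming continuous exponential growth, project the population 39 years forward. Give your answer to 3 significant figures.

≈ 38,200 deer

P(39) = 1188 · e^(0.089·39) = 1188 · e^(3.471)
= 1188 · 32.1689 ≈ 38216.65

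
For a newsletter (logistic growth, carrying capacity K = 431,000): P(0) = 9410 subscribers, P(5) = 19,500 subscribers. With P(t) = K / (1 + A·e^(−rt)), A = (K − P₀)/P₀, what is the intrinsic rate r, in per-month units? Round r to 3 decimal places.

r ≈ 0.151 per month

A = (431000 − 9410)/9410 = 44.80234
19500 = 431000/(1 + 44.80234·e^(−r·5)) → e^(−5r) = (22.10256 − 1)/44.80234 = 0.471015
r = −ln(0.471015)/5 = 0.75287/5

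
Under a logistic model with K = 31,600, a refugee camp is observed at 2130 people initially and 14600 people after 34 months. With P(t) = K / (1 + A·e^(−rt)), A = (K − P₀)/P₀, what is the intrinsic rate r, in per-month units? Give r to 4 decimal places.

A = (31600 − 2130)/2130 = 13.83568
14600 = 31600/(1 + 13.83568·e^(−r·34)) → e^(−34r) = (2.16438 − 1)/13.83568 = 0.084158
r = −ln(0.084158)/34 = 2.47506/34

r ≈ 0.0728 per month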